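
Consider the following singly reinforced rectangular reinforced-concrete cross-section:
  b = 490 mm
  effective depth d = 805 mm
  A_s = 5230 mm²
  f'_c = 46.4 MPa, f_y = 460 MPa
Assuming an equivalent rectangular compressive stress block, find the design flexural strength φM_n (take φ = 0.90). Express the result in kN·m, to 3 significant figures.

φM_n ≈ 1610 kN·m

T = A_s f_y = 5230 × 460 = 2405800 N = 2405.8 kN.
From C = T: a = T/(0.85 f'_c b) = 2405800/(0.85 × 46.4 × 490) = 124.49 mm.
M_n = T(d − a/2) = 2405.8 kN × (805 − 62.245) mm = 1786.92 kN·m.
φM_n = 0.90 × 1786.92 = 1608.23 kN·m.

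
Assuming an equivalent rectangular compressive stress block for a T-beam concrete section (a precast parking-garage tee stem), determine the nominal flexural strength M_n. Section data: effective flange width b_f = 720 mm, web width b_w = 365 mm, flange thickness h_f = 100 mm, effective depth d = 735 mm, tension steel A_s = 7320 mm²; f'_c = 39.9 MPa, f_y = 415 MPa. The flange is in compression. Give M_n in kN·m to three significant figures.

M_n ≈ 2040 kN·m

Tension: T = A_s f_y = 7320 × 415 = 3037800 N.
Try a within the flange: a = T/(0.85 f'_c b_f) = 3037800/(0.85 × 39.9 × 720) = 124.40 mm.
a = 124.40 > h_f = 100 mm: the block extends into the web. Split into flange-overhang and web parts.
C_f = 0.85 f'_c (b_f − b_w) h_f = 0.85 × 39.9 × (720 − 365) × 100 = 1203983 N.
Remaining web compression depth: a_w = (T − C_f)/(0.85 f'_c b_w) = (3037800 − 1203983)/(0.85 × 39.9 × 365) = 148.14 mm.
M_n = C_f(d − h_f/2) + (T − C_f)(d − a_w/2) = 1203983 × (735 − 50) + 1833817 × (735 − 74.07) = 824.73 + 1212.02 = 2036.75 × 10⁶ N·mm.
M_n = 2036.75 kN·m.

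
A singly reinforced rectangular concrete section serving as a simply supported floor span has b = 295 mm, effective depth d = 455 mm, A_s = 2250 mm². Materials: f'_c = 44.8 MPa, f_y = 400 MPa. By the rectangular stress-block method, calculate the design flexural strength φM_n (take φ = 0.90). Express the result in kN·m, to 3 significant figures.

T = A_s f_y = 2250 × 400 = 900000 N = 900 kN.
From C = T: a = T/(0.85 f'_c b) = 900000/(0.85 × 44.8 × 295) = 80.12 mm.
M_n = T(d − a/2) = 900 kN × (455 − 40.06) mm = 373.45 kN·m.
φM_n = 0.90 × 373.45 = 336.11 kN·m.

φM_n ≈ 336 kN·m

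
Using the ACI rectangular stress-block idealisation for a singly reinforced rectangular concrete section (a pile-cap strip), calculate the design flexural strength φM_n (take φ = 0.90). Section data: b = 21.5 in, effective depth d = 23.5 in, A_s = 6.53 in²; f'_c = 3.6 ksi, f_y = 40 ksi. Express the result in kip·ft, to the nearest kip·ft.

φM_n ≈ 421 kip·ft

T = A_s f_y = 6.53 × 40 = 261.2 kips.
a = T/(0.85 f'_c b) = 261.2/(0.85 × 3.6 × 21.5) = 3.970 in.
M_n = T(d − a/2) = 261.2 × (23.5 − 1.985) = 5619.7 kip·in = 5619.7/12 = 468.31 kip·ft.
φM_n = 0.90 × 468.31 = 421.48 kip·ft.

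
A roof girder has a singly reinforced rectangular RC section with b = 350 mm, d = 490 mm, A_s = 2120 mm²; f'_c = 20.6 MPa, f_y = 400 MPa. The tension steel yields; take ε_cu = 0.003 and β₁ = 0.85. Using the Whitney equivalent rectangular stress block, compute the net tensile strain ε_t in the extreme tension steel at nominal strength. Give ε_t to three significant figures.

a = A_s f_y/(0.85 f'_c b) = 138.37 mm.
β₁ = 0.85, so c = a/β₁ = 138.37/0.85 = 162.79 mm.
From the linear strain diagram with ε_cu = 0.003: ε_t = 0.003 (d − c)/c = 0.003 × (490 − 162.79)/162.79 = 0.00603.
Since ε_t ≥ 0.005, the section is tension-controlled.

ε_t ≈ 0.00603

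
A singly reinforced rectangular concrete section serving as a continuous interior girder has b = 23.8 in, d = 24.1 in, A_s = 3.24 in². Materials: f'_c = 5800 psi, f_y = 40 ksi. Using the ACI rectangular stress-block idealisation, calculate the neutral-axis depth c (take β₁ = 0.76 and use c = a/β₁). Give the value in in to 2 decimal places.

c ≈ 1.45 in

T = A_s f_y = 3.24 × 40 = 129.6 kips.
a = T/(0.85 f'_c b) = 129.6/(0.85 × 5.8 × 23.8) = 1.1045 in.
With β₁ = 0.76, c = a/β₁ = 1.1045/0.76 = 1.45 in.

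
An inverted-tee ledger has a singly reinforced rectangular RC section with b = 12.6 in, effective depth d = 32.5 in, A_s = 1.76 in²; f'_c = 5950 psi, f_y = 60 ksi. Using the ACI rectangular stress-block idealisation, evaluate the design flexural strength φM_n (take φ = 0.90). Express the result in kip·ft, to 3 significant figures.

φM_n ≈ 251 kip·ft

T = A_s f_y = 1.76 × 60 = 105.6 kips.
a = T/(0.85 f'_c b) = 105.6/(0.85 × 5.95 × 12.6) = 1.657 in.
M_n = T(d − a/2) = 105.6 × (32.5 − 0.8285) = 3344.5 kip·in = 3344.5/12 = 278.71 kip·ft.
φM_n = 0.90 × 278.71 = 250.84 kip·ft.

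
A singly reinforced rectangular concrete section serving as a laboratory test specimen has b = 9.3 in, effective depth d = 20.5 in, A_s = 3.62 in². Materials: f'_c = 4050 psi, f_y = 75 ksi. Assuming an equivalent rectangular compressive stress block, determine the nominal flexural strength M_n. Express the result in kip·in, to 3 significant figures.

M_n ≈ 4410 kip·in

T = A_s f_y = 3.62 × 75 = 271.5 kips.
a = T/(0.85 f'_c b) = 271.5/(0.85 × 4.05 × 9.3) = 8.480 in.
M_n = T(d − a/2) = 271.5 × (20.5 − 4.24) = 4414.6 kip·in.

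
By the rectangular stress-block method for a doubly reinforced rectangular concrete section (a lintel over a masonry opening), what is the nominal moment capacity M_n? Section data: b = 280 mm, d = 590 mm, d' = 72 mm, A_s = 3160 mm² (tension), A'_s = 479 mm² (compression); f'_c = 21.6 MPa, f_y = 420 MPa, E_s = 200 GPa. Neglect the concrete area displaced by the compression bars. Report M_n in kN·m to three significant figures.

M_n ≈ 645 kN·m

Assume both tension and compression steel yield.
Net tension couple steel: A_s − A'_s = 2681 mm².
a = (A_s − A'_s) f_y / (0.85 f'_c b) = 1126020/(0.85 × 21.6 × 280) = 219.04 mm.
c = a/β₁ = 219.04/0.85 = 257.69 mm; ε'_s = 0.003(c − d')/c = 0.0022 ≥ f_y/E_s = 0.0021, so compression steel does yield.
M_n = (A_s − A'_s) f_y (d − a/2) + A'_s f_y (d − d') = [1126020 × (590 − 109.52) + 201180 × (590 − 72)] × 10⁻⁶ = 541.03 + 104.21 = 645.24 kN·m.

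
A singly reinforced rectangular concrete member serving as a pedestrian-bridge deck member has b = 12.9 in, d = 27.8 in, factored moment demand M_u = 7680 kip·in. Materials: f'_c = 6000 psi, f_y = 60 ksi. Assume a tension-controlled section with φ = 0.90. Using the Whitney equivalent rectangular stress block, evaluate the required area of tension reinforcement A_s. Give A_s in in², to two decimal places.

M_n = M_u/φ = 7680/0.90 = 8533.33 kip·in.
From M_n = 0.85 f'_c a b (d − a/2):
a = d − √(d² − 2M_n/(0.85 f'_c b)) = 27.8 − √(27.8² − 2 × 8533.33/(0.85 × 6 × 12.9)) = 5.141 in.
A_s = 0.85 f'_c a b / f_y = 0.85 × 6 × 5.141 × 12.9 / 60 = 5.637 in².

A_s ≈ 5.64 in²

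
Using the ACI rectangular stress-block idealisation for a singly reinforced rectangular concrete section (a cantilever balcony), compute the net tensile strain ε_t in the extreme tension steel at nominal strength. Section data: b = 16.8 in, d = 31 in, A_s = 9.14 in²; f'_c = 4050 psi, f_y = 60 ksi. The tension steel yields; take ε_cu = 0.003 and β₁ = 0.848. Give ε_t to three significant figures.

a = A_s f_y/(0.85 f'_c b) = 9.482 in.
β₁ = 0.848, so c = a/β₁ = 9.482/0.848 = 11.182 in.
From the linear strain diagram with ε_cu = 0.003: ε_t = 0.003 (d − c)/c = 0.003 × (31 − 11.182)/11.182 = 0.00532.
Since ε_t ≥ 0.005, the section is tension-controlled.

ε_t ≈ 0.00532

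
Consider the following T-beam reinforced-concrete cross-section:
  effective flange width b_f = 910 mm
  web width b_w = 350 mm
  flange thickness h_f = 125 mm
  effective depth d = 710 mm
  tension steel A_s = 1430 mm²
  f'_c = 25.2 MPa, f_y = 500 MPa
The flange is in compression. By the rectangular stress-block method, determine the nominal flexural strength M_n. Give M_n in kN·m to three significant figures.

M_n ≈ 495 kN·m

Tension: T = A_s f_y = 1430 × 500 = 715000 N.
Try a within the flange: a = T/(0.85 f'_c b_f) = 715000/(0.85 × 25.2 × 910) = 36.68 mm.
Since a = 36.68 ≤ h_f = 125 mm, the stress block lies entirely in the flange; analyse as a rectangular beam of width b_f.
M_n = T(d − a/2) = 715000 × (710 − 18.34) = 494.54 × 10⁶ N·mm.
M_n = 494.54 kN·m.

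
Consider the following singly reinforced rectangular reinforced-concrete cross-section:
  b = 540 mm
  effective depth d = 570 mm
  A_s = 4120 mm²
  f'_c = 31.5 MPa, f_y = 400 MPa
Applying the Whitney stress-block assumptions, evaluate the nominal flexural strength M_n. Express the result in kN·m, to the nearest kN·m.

M_n ≈ 845 kN·m

T = A_s f_y = 4120 × 400 = 1648000 N = 1648 kN.
From C = T: a = T/(0.85 f'_c b) = 1648000/(0.85 × 31.5 × 540) = 113.98 mm.
M_n = T(d − a/2) = 1648 kN × (570 − 56.99) mm = 845.44 kN·m.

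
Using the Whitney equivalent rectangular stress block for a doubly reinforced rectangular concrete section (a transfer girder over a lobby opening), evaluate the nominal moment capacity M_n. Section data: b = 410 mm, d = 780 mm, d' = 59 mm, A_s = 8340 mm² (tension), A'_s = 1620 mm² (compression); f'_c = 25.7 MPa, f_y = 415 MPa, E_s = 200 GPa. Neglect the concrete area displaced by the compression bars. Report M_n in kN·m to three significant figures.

Assume both tension and compression steel yield.
Net tension couple steel: A_s − A'_s = 6720 mm².
a = (A_s − A'_s) f_y / (0.85 f'_c b) = 2788800/(0.85 × 25.7 × 410) = 311.37 mm.
c = a/β₁ = 311.37/0.85 = 366.32 mm; ε'_s = 0.003(c − d')/c = 0.0025 ≥ f_y/E_s = 0.0021, so compression steel does yield.
M_n = (A_s − A'_s) f_y (d − a/2) + A'_s f_y (d − d') = [2788800 × (780 − 155.685) + 672300 × (780 − 59)] × 10⁻⁶ = 1741.09 + 484.73 = 2225.82 kN·m.

M_n ≈ 2230 kN·m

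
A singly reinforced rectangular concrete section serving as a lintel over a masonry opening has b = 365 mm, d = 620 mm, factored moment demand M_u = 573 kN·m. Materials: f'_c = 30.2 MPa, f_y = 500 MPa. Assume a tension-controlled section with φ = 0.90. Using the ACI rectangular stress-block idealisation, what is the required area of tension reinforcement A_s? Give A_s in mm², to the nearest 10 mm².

M_n = M_u/φ = 573/0.90 = 636.667 kN·m.
With M_n = 0.85 f'_c a b (d − a/2), solve the quadratic for a:
a = d − √(d² − 2M_n/(0.85 f'_c b)) = 620 − √(620² − 2 × 636.667×10⁶/(0.85 × 30.2 × 365)) = 121.50 mm.
A_s = 0.85 f'_c a b / f_y = 0.85 × 30.2 × 121.50 × 365 / 500 = 2276.8 mm².

A_s ≈ 2280 mm²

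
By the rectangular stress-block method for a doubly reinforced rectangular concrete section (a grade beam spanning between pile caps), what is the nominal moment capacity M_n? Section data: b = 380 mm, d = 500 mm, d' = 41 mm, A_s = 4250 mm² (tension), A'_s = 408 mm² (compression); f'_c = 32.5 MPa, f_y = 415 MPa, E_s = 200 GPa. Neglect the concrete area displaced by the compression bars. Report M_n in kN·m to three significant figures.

Assume both tension and compression steel yield.
Net tension couple steel: A_s − A'_s = 3842 mm².
a = (A_s − A'_s) f_y / (0.85 f'_c b) = 1594430/(0.85 × 32.5 × 380) = 151.89 mm.
c = a/β₁ = 151.89/0.818 = 185.68 mm; ε'_s = 0.003(c − d')/c = 0.0023 ≥ f_y/E_s = 0.0021, so compression steel does yield.
M_n = (A_s − A'_s) f_y (d − a/2) + A'_s f_y (d − d') = [1594430 × (500 − 75.945) + 169320 × (500 − 41)] × 10⁻⁶ = 676.13 + 77.72 = 753.85 kN·m.

M_n ≈ 754 kN·m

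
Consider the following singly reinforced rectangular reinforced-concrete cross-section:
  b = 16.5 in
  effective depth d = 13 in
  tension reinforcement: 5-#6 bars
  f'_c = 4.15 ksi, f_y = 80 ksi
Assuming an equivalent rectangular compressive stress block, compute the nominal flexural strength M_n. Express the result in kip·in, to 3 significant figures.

A_s = 5 × 0.44 = 2.2 in².
T = A_s f_y = 2.2 × 80 = 176 kips.
a = T/(0.85 f'_c b) = 176/(0.85 × 4.15 × 16.5) = 3.024 in.
M_n = T(d − a/2) = 176 × (13 − 1.512) = 2021.9 kip·in.

M_n ≈ 2020 kip·in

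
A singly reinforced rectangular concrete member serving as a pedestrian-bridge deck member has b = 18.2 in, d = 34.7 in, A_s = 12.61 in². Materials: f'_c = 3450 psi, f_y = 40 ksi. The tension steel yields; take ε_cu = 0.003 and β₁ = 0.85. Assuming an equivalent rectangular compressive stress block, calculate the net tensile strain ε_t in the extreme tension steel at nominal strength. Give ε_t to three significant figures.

a = A_s f_y/(0.85 f'_c b) = 9.451 in.
β₁ = 0.85, so c = a/β₁ = 9.451/0.85 = 11.119 in.
From the linear strain diagram with ε_cu = 0.003: ε_t = 0.003 (d − c)/c = 0.003 × (34.7 − 11.119)/11.119 = 0.00636.
Since ε_t ≥ 0.005, the section is tension-controlled.

ε_t ≈ 0.00636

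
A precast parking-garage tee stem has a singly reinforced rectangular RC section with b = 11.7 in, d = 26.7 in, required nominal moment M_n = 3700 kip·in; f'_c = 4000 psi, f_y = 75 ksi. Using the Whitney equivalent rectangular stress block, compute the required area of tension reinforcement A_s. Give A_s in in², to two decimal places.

A_s ≈ 1.99 in²

From M_n = 0.85 f'_c a b (d − a/2):
a = d − √(d² − 2M_n/(0.85 f'_c b)) = 26.7 − √(26.7² − 2 × 3700/(0.85 × 4 × 11.7)) = 3.746 in.
A_s = 0.85 f'_c a b / f_y = 0.85 × 4 × 3.746 × 11.7 / 75 = 1.987 in².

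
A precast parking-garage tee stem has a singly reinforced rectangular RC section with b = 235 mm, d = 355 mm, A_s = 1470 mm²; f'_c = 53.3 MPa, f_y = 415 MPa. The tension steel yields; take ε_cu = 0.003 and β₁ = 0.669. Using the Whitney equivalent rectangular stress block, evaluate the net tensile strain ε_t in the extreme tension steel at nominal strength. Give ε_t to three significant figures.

a = A_s f_y/(0.85 f'_c b) = 57.30 mm.
β₁ = 0.669, so c = a/β₁ = 57.30/0.669 = 85.65 mm.
From the linear strain diagram with ε_cu = 0.003: ε_t = 0.003 (d − c)/c = 0.003 × (355 − 85.65)/85.65 = 0.00943.
Since ε_t ≥ 0.005, the section is tension-controlled.

ε_t ≈ 0.00943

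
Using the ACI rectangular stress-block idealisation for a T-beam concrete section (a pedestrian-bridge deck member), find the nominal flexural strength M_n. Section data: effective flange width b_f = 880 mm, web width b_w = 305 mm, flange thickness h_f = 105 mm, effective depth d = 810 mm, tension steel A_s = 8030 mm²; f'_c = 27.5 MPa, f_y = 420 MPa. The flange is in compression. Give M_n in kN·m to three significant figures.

Tension: T = A_s f_y = 8030 × 420 = 3372600 N.
Try a within the flange: a = T/(0.85 f'_c b_f) = 3372600/(0.85 × 27.5 × 880) = 163.96 mm.
a = 163.96 > h_f = 105 mm: the block extends into the web. Split into flange-overhang and web parts.
C_f = 0.85 f'_c (b_f − b_w) h_f = 0.85 × 27.5 × (880 − 305) × 105 = 1411266 N.
Remaining web compression depth: a_w = (T − C_f)/(0.85 f'_c b_w) = (3372600 − 1411266)/(0.85 × 27.5 × 305) = 275.11 mm.
M_n = C_f(d − h_f/2) + (T − C_f)(d − a_w/2) = 1411266 × (810 − 52.5) + 1961334 × (810 − 137.555) = 1069.03 + 1318.89 = 2387.92 × 10⁶ N·mm.
M_n = 2387.92 kN·m.

M_n ≈ 2390 kN·m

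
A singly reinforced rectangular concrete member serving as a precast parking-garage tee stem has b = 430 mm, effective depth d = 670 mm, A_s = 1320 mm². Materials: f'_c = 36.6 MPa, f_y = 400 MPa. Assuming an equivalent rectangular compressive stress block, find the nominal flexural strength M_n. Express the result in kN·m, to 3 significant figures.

M_n ≈ 343 kN·m

T = A_s f_y = 1320 × 400 = 528000 N = 528 kN.
From C = T: a = T/(0.85 f'_c b) = 528000/(0.85 × 36.6 × 430) = 39.47 mm.
M_n = T(d − a/2) = 528 kN × (670 − 19.735) mm = 343.34 kN·m.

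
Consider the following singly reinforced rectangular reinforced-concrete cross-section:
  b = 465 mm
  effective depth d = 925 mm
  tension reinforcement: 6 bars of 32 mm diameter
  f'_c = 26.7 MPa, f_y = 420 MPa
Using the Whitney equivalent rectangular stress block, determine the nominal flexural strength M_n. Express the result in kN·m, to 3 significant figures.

M_n ≈ 1680 kN·m

A_s = 6 × 804 = 4824 mm².
T = A_s f_y = 4824 × 420 = 2026080 N = 2026.08 kN.
From C = T: a = T/(0.85 f'_c b) = 2026080/(0.85 × 26.7 × 465) = 191.99 mm.
M_n = T(d − a/2) = 2026.08 kN × (925 − 95.995) mm = 1679.63 kN·m.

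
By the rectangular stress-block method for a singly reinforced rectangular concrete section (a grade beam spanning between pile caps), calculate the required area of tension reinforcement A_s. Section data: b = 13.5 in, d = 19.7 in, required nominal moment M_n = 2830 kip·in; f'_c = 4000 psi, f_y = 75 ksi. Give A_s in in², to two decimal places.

From M_n = 0.85 f'_c a b (d − a/2):
a = d − √(d² − 2M_n/(0.85 f'_c b)) = 19.7 − √(19.7² − 2 × 2830/(0.85 × 4 × 13.5)) = 3.428 in.
A_s = 0.85 f'_c a b / f_y = 0.85 × 4 × 3.428 × 13.5 / 75 = 2.098 in².

A_s ≈ 2.10 in²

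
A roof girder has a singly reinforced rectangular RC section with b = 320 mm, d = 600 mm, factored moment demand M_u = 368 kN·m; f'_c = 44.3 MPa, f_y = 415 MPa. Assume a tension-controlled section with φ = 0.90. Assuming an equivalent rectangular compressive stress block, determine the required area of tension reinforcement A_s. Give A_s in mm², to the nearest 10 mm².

M_n = M_u/φ = 368/0.90 = 408.889 kN·m.
With M_n = 0.85 f'_c a b (d − a/2), solve the quadratic for a:
a = d − √(d² − 2M_n/(0.85 f'_c b)) = 600 − √(600² − 2 × 408.889×10⁶/(0.85 × 44.3 × 320)) = 59.51 mm.
A_s = 0.85 f'_c a b / f_y = 0.85 × 44.3 × 59.51 × 320 / 415 = 1727.9 mm².

A_s ≈ 1730 mm²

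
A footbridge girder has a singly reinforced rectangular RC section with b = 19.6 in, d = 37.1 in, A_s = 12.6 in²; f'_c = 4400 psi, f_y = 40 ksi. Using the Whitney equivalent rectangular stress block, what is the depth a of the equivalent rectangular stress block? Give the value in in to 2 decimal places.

a ≈ 6.88 in

T = A_s f_y = 12.6 × 40 = 504 kips.
a = T/(0.85 f'_c b) = 504/(0.85 × 4.4 × 19.6) = 6.88 in.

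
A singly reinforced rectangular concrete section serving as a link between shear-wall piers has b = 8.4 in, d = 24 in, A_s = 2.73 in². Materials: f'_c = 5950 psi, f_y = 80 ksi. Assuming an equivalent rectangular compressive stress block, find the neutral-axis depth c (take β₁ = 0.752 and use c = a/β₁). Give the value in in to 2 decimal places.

c ≈ 6.84 in

T = A_s f_y = 2.73 × 80 = 218.4 kips.
a = T/(0.85 f'_c b) = 218.4/(0.85 × 5.95 × 8.4) = 5.1409 in.
With β₁ = 0.752, c = a/β₁ = 5.1409/0.752 = 6.84 in.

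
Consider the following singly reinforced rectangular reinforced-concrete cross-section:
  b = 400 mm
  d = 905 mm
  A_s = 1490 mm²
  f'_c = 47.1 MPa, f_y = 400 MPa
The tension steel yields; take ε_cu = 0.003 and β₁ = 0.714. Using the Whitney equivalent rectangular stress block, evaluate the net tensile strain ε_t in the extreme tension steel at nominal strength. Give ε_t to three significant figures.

ε_t ≈ 0.0491

a = A_s f_y/(0.85 f'_c b) = 37.22 mm.
β₁ = 0.714, so c = a/β₁ = 37.22/0.714 = 52.13 mm.
From the linear strain diagram with ε_cu = 0.003: ε_t = 0.003 (d − c)/c = 0.003 × (905 − 52.13)/52.13 = 0.0491.
Since ε_t ≥ 0.005, the section is tension-controlled.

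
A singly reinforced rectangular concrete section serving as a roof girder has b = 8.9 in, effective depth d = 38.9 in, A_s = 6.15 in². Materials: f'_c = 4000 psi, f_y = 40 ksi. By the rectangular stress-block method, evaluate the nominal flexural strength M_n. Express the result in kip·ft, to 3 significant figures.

M_n ≈ 714 kip·ft

T = A_s f_y = 6.15 × 40 = 246 kips.
a = T/(0.85 f'_c b) = 246/(0.85 × 4 × 8.9) = 8.130 in.
M_n = T(d − a/2) = 246 × (38.9 − 4.065) = 8569.4 kip·in = 8569.4/12 = 714.12 kip·ft.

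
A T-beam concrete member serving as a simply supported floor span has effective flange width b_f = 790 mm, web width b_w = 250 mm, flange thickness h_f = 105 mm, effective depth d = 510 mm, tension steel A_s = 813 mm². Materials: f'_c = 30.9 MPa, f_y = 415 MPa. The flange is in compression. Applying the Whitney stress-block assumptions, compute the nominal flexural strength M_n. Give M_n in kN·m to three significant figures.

M_n ≈ 169 kN·m

Tension: T = A_s f_y = 813 × 415 = 337395 N.
Try a within the flange: a = T/(0.85 f'_c b_f) = 337395/(0.85 × 30.9 × 790) = 16.26 mm.
Since a = 16.26 ≤ h_f = 105 mm, the stress block lies entirely in the flange; analyse as a rectangular beam of width b_f.
M_n = T(d − a/2) = 337395 × (510 − 8.13) = 169.33 × 10⁶ N·mm.
M_n = 169.33 kN·m.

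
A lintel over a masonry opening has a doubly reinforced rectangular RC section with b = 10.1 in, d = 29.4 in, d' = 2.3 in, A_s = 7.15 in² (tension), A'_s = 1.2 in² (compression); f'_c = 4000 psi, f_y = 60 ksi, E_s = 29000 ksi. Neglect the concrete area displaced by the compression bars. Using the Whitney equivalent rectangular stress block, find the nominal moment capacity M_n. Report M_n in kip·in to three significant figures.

Assume both steels yield.
a = (A_s − A'_s) f_y/(0.85 f'_c b) = (7.15 − 1.2) × 60/(0.85 × 4 × 10.1) = 10.396 in.
c = a/β₁ = 10.396/0.85 = 12.231 in; ε'_s = 0.003(c − d')/c = 0.0024 ≥ ε_y = 0.0021, so the compression steel yields.
M_n = (A_s − A'_s) f_y (d − a/2) + A'_s f_y (d − d') = 357 × (29.4 − 5.198) + 72 × (29.4 − 2.3) = 8640.1 + 1951.2 = 10591.3 kip·in.

M_n ≈ 10600 kip·in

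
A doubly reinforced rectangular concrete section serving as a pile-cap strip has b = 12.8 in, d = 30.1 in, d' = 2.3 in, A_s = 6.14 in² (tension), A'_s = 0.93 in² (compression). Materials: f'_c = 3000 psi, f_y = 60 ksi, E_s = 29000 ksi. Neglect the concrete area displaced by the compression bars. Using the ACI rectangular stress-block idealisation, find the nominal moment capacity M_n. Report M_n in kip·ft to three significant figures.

Assume both steels yield.
a = (A_s − A'_s) f_y/(0.85 f'_c b) = (6.14 − 0.93) × 60/(0.85 × 3 × 12.8) = 9.577 in.
c = a/β₁ = 9.577/0.85 = 11.267 in; ε'_s = 0.003(c − d')/c = 0.0024 ≥ ε_y = 0.0021, so the compression steel yields.
M_n = (A_s − A'_s) f_y (d − a/2) + A'_s f_y (d − d') = 312.6 × (30.1 − 4.7885) + 55.8 × (30.1 − 2.3) = 7912.4 + 1551.2 = 9463.6 kip·in = 9463.6/12 = 788.63 kip·ft.

M_n ≈ 789 kip·ft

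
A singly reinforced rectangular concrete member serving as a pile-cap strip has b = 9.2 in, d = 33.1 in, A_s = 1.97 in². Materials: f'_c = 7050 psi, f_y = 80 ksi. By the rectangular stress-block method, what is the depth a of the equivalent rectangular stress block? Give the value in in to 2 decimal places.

T = A_s f_y = 1.97 × 80 = 157.6 kips.
a = T/(0.85 f'_c b) = 157.6/(0.85 × 7.05 × 9.2) = 2.86 in.

a ≈ 2.86 in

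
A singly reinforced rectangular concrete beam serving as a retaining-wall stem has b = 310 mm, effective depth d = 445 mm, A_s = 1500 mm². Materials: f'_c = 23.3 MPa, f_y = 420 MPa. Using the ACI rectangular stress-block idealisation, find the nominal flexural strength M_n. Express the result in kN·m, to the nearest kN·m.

T = A_s f_y = 1500 × 420 = 630000 N = 630 kN.
From C = T: a = T/(0.85 f'_c b) = 630000/(0.85 × 23.3 × 310) = 102.61 mm.
M_n = T(d − a/2) = 630 kN × (445 − 51.305) mm = 248.03 kN·m.

M_n ≈ 248 kN·m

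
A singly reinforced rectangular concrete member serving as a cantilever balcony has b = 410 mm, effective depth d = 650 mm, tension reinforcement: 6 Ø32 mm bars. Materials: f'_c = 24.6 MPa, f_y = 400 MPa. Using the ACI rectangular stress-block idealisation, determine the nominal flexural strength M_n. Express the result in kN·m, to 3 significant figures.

A_s = 6 × 804 = 4824 mm².
T = A_s f_y = 4824 × 400 = 1929600 N = 1929.6 kN.
From C = T: a = T/(0.85 f'_c b) = 1929600/(0.85 × 24.6 × 410) = 225.08 mm.
M_n = T(d − a/2) = 1929.6 kN × (650 − 112.54) mm = 1037.08 kN·m.

M_n ≈ 1040 kN·m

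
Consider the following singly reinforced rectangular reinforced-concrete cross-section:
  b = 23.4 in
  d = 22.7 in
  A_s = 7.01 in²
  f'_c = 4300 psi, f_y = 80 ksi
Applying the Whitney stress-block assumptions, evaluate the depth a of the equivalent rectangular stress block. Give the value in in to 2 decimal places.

T = A_s f_y = 7.01 × 80 = 560.8 kips.
a = T/(0.85 f'_c b) = 560.8/(0.85 × 4.3 × 23.4) = 6.56 in.

a ≈ 6.56 in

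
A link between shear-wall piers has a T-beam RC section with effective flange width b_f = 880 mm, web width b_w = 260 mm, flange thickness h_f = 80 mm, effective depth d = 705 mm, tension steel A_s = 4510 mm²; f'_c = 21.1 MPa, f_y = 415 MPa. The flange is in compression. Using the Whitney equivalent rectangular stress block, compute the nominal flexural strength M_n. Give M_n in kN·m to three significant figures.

Tension: T = A_s f_y = 4510 × 415 = 1871650 N.
Try a within the flange: a = T/(0.85 f'_c b_f) = 1871650/(0.85 × 21.1 × 880) = 118.59 mm.
a = 118.59 > h_f = 80 mm: the block extends into the web. Split into flange-overhang and web parts.
C_f = 0.85 f'_c (b_f − b_w) h_f = 0.85 × 21.1 × (880 − 260) × 80 = 889576 N.
Remaining web compression depth: a_w = (T − C_f)/(0.85 f'_c b_w) = (1871650 − 889576)/(0.85 × 21.1 × 260) = 210.61 mm.
M_n = C_f(d − h_f/2) + (T − C_f)(d − a_w/2) = 889576 × (705 − 40) + 982074 × (705 − 105.305) = 591.57 + 588.94 = 1180.51 × 10⁶ N·mm.
M_n = 1180.51 kN·m.

M_n ≈ 1180 kN·m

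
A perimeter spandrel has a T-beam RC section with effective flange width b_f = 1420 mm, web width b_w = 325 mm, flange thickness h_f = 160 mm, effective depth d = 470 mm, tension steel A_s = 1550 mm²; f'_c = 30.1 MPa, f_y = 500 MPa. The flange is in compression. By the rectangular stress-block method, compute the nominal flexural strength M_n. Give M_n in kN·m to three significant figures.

M_n ≈ 356 kN·m

Tension: T = A_s f_y = 1550 × 500 = 775000 N.
Try a within the flange: a = T/(0.85 f'_c b_f) = 775000/(0.85 × 30.1 × 1420) = 21.33 mm.
Since a = 21.33 ≤ h_f = 160 mm, the stress block lies entirely in the flange; analyse as a rectangular beam of width b_f.
M_n = T(d − a/2) = 775000 × (470 − 10.665) = 355.98 × 10⁶ N·mm.
M_n = 355.98 kN·m.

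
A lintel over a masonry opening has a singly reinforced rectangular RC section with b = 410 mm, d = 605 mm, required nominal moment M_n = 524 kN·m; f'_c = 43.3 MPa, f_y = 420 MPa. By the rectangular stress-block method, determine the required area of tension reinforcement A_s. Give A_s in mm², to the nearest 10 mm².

A_s ≈ 2170 mm²

With M_n = 0.85 f'_c a b (d − a/2), solve the quadratic for a:
a = d − √(d² − 2M_n/(0.85 f'_c b)) = 605 − √(605² − 2 × 524×10⁶/(0.85 × 43.3 × 410)) = 60.41 mm.
A_s = 0.85 f'_c a b / f_y = 0.85 × 43.3 × 60.41 × 410 / 420 = 2170.5 mm².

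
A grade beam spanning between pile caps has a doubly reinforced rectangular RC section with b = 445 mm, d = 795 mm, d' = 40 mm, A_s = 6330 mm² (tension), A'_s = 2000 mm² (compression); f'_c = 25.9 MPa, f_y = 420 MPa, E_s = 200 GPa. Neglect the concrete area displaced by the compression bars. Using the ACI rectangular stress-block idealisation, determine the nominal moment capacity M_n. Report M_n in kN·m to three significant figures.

Assume both tension and compression steel yield.
Net tension couple steel: A_s − A'_s = 4330 mm².
a = (A_s − A'_s) f_y / (0.85 f'_c b) = 1818600/(0.85 × 25.9 × 445) = 185.63 mm.
c = a/β₁ = 185.63/0.85 = 218.39 mm; ε'_s = 0.003(c − d')/c = 0.0025 ≥ f_y/E_s = 0.0021, so compression steel does yield.
M_n = (A_s − A'_s) f_y (d − a/2) + A'_s f_y (d − d') = [1818600 × (795 − 92.815) + 840000 × (795 − 40)] × 10⁻⁶ = 1276.99 + 634.20 = 1911.19 kN·m.

M_n ≈ 1910 kN·m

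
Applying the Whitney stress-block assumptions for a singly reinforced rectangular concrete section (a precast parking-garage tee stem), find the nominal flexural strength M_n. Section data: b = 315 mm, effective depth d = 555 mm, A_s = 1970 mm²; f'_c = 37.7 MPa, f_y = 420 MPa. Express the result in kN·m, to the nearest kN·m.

M_n ≈ 425 kN·m

T = A_s f_y = 1970 × 420 = 827400 N = 827.4 kN.
From C = T: a = T/(0.85 f'_c b) = 827400/(0.85 × 37.7 × 315) = 81.97 mm.
M_n = T(d − a/2) = 827.4 kN × (555 − 40.985) mm = 425.30 kN·m.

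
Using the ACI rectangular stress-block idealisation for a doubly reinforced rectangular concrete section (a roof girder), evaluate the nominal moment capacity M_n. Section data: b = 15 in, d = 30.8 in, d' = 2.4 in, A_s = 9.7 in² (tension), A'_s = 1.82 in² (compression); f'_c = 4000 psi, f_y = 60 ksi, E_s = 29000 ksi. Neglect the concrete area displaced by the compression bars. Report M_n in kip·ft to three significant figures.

M_n ≈ 1290 kip·ft

Assume both steels yield.
a = (A_s − A'_s) f_y/(0.85 f'_c b) = (9.7 − 1.82) × 60/(0.85 × 4 × 15) = 9.271 in.
c = a/β₁ = 9.271/0.85 = 10.907 in; ε'_s = 0.003(c − d')/c = 0.0023 ≥ ε_y = 0.0021, so the compression steel yields.
M_n = (A_s − A'_s) f_y (d − a/2) + A'_s f_y (d − d') = 472.8 × (30.8 − 4.6355) + 109.2 × (30.8 − 2.4) = 12370.6 + 3101.3 = 15471.9 kip·in = 15471.9/12 = 1289.33 kip·ft.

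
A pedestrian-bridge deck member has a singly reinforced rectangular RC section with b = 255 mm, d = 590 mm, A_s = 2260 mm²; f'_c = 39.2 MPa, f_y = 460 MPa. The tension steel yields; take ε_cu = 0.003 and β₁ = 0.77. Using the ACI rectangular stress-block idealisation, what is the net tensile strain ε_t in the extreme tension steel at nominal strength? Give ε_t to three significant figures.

a = A_s f_y/(0.85 f'_c b) = 122.35 mm.
β₁ = 0.77, so c = a/β₁ = 122.35/0.77 = 158.90 mm.
From the linear strain diagram with ε_cu = 0.003: ε_t = 0.003 (d − c)/c = 0.003 × (590 − 158.90)/158.90 = 0.00814.
Since ε_t ≥ 0.005, the section is tension-controlled.

ε_t ≈ 0.00814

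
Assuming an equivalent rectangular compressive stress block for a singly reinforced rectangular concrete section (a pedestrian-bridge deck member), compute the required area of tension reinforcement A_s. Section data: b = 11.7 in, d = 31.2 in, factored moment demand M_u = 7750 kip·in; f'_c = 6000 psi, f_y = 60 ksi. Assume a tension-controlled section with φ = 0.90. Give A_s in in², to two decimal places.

M_n = M_u/φ = 7750/0.90 = 8611.11 kip·in.
From M_n = 0.85 f'_c a b (d − a/2):
a = d − √(d² − 2M_n/(0.85 f'_c b)) = 31.2 − √(31.2² − 2 × 8611.11/(0.85 × 6 × 11.7)) = 5.031 in.
A_s = 0.85 f'_c a b / f_y = 0.85 × 6 × 5.031 × 11.7 / 60 = 5.003 in².

A_s ≈ 5.00 in²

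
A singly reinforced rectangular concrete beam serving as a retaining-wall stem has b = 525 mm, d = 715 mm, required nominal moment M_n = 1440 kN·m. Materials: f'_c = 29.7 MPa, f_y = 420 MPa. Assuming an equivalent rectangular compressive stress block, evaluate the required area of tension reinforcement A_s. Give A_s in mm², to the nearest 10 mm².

A_s ≈ 5450 mm²

With M_n = 0.85 f'_c a b (d − a/2), solve the quadratic for a:
a = d − √(d² − 2M_n/(0.85 f'_c b)) = 715 − √(715² − 2 × 1440×10⁶/(0.85 × 29.7 × 525)) = 172.85 mm.
A_s = 0.85 f'_c a b / f_y = 0.85 × 29.7 × 172.85 × 525 / 420 = 5454.5 mm².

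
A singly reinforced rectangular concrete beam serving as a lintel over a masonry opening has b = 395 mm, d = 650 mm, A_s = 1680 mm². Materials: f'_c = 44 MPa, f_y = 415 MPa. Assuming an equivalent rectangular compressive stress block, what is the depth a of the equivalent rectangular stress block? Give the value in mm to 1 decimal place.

a ≈ 47.2 mm

T = A_s f_y = 1680 × 415 = 697200 N = 697.2 kN.
Setting C = 0.85 f'_c a b equal to T: a = 697200/(0.85 × 44 × 395) = 47.2 mm.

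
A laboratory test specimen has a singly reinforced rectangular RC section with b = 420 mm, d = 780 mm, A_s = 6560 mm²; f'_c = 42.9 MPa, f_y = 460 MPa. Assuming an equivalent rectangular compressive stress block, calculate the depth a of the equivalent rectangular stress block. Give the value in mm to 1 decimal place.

a ≈ 197.0 mm

T = A_s f_y = 6560 × 460 = 3017600 N = 3017.6 kN.
Setting C = 0.85 f'_c a b equal to T: a = 3017600/(0.85 × 42.9 × 420) = 197.0 mm.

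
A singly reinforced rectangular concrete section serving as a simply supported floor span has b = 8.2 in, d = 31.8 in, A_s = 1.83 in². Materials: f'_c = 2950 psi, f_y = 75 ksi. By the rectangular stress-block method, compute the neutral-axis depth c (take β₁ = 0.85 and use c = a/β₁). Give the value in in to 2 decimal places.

T = A_s f_y = 1.83 × 75 = 137.25 kips.
a = T/(0.85 f'_c b) = 137.25/(0.85 × 2.95 × 8.2) = 6.6751 in.
With β₁ = 0.85, c = a/β₁ = 6.6751/0.85 = 7.85 in.

c ≈ 7.85 in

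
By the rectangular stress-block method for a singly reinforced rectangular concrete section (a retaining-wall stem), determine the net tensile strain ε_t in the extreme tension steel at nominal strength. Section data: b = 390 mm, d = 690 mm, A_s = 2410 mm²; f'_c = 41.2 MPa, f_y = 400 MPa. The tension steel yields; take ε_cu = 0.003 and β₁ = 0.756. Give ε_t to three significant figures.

a = A_s f_y/(0.85 f'_c b) = 70.58 mm.
β₁ = 0.756, so c = a/β₁ = 70.58/0.756 = 93.36 mm.
From the linear strain diagram with ε_cu = 0.003: ε_t = 0.003 (d − c)/c = 0.003 × (690 − 93.36)/93.36 = 0.0192.
Since ε_t ≥ 0.005, the section is tension-controlled.

ε_t ≈ 0.0192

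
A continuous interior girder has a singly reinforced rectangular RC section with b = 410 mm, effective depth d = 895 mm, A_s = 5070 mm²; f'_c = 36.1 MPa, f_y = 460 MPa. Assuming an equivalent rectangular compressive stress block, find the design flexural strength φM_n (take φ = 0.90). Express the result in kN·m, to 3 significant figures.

φM_n ≈ 1680 kN·m

T = A_s f_y = 5070 × 460 = 2332200 N = 2332.2 kN.
From C = T: a = T/(0.85 f'_c b) = 2332200/(0.85 × 36.1 × 410) = 185.38 mm.
M_n = T(d − a/2) = 2332.2 kN × (895 − 92.69) mm = 1871.15 kN·m.
φM_n = 0.90 × 1871.15 = 1684.04 kN·m.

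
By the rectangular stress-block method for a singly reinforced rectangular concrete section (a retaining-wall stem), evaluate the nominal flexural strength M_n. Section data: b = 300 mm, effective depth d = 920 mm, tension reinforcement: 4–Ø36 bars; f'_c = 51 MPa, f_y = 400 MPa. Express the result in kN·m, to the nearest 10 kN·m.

A_s = 4 × 1018 = 4072 mm².
T = A_s f_y = 4072 × 400 = 1628800 N = 1628.8 kN.
From C = T: a = T/(0.85 f'_c b) = 1628800/(0.85 × 51 × 300) = 125.24 mm.
M_n = T(d − a/2) = 1628.8 kN × (920 − 62.62) mm = 1396.50 kN·m.

M_n ≈ 1400 kN·m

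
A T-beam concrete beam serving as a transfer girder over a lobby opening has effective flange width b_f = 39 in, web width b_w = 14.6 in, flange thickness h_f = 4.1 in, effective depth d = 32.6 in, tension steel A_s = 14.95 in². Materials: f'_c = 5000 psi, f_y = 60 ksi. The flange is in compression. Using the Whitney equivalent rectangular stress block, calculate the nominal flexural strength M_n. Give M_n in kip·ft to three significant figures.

Tension: T = A_s f_y = 14.95 × 60 = 897 kips.
Try a within the flange: a = T/(0.85 f'_c b_f) = 897/(0.85 × 5 × 39) = 5.412 in.
a = 5.412 > h_f = 4.1 in: the block extends into the web. Split into flange-overhang and web parts.
C_f = 0.85 f'_c (b_f − b_w) h_f = 0.85 × 5 × (39 − 14.6) × 4.1 = 425.2 kips.
Remaining web compression depth: a_w = (T − C_f)/(0.85 f'_c b_w) = (897 − 425.2)/(0.85 × 5 × 14.6) = 7.604 in.
M_n = C_f(d − h_f/2) + (T − C_f)(d − a_w/2) = 425.2 × (32.6 − 2.05) + 471.8 × (32.6 − 3.802) = 12989.9 + 13586.9 = 26576.8 kip·in.
M_n = 26576.8/12 = 2214.73 kip·ft.

M_n ≈ 2210 kip·ft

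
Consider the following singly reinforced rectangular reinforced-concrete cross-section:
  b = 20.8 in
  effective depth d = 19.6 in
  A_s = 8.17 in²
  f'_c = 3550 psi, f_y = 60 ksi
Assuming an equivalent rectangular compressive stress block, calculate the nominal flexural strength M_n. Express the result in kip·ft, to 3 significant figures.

M_n ≈ 641 kip·ft

T = A_s f_y = 8.17 × 60 = 490.2 kips.
a = T/(0.85 f'_c b) = 490.2/(0.85 × 3.55 × 20.8) = 7.810 in.
M_n = T(d − a/2) = 490.2 × (19.6 − 3.905) = 7693.7 kip·in = 7693.7/12 = 641.14 kip·ft.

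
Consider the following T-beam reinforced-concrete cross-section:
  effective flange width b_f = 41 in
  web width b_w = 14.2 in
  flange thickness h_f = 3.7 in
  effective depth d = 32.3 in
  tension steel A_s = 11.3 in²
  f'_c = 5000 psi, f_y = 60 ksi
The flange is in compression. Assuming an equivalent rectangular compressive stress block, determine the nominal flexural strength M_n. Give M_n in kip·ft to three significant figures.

M_n ≈ 1710 kip·ft

Tension: T = A_s f_y = 11.3 × 60 = 678 kips.
Try a within the flange: a = T/(0.85 f'_c b_f) = 678/(0.85 × 5 × 41) = 3.891 in.
a = 3.891 > h_f = 3.7 in: the block extends into the web. Split into flange-overhang and web parts.
C_f = 0.85 f'_c (b_f − b_w) h_f = 0.85 × 5 × (41 − 14.2) × 3.7 = 421.4 kips.
Remaining web compression depth: a_w = (T − C_f)/(0.85 f'_c b_w) = (678 − 421.4)/(0.85 × 5 × 14.2) = 4.252 in.
M_n = C_f(d − h_f/2) + (T − C_f)(d − a_w/2) = 421.4 × (32.3 − 1.85) + 256.6 × (32.3 − 2.126) = 12831.6 + 7742.6 = 20574.2 kip·in.
M_n = 20574.2/12 = 1714.52 kip·ft.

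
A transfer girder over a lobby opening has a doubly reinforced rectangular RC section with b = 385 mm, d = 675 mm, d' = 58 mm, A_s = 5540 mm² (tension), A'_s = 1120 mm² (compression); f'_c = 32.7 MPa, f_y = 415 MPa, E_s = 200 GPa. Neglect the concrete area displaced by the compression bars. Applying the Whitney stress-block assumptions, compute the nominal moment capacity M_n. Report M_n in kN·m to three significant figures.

M_n ≈ 1370 kN·m

Assume both tension and compression steel yield.
Net tension couple steel: A_s − A'_s = 4420 mm².
a = (A_s − A'_s) f_y / (0.85 f'_c b) = 1834300/(0.85 × 32.7 × 385) = 171.41 mm.
c = a/β₁ = 171.41/0.816 = 210.06 mm; ε'_s = 0.003(c − d')/c = 0.0022 ≥ f_y/E_s = 0.0021, so compression steel does yield.
M_n = (A_s − A'_s) f_y (d − a/2) + A'_s f_y (d − d') = [1834300 × (675 − 85.705) + 464800 × (675 − 58)] × 10⁻⁶ = 1080.94 + 286.78 = 1367.72 kN·m.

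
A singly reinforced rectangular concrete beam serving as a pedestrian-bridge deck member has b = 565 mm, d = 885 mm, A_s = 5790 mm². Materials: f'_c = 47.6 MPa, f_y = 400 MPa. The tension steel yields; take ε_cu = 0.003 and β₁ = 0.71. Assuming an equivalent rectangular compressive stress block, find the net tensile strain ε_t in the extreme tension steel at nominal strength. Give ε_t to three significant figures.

a = A_s f_y/(0.85 f'_c b) = 101.31 mm.
β₁ = 0.71, so c = a/β₁ = 101.31/0.71 = 142.69 mm.
From the linear strain diagram with ε_cu = 0.003: ε_t = 0.003 (d − c)/c = 0.003 × (885 − 142.69)/142.69 = 0.0156.
Since ε_t ≥ 0.005, the section is tension-controlled.

ε_t ≈ 0.0156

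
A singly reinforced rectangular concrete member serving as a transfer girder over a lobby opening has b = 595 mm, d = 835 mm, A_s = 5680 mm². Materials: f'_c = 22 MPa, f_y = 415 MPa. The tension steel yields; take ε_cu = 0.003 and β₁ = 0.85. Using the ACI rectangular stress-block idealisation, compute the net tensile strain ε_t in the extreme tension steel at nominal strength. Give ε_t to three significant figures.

ε_t ≈ 0.00705

a = A_s f_y/(0.85 f'_c b) = 211.85 mm.
β₁ = 0.85, so c = a/β₁ = 211.85/0.85 = 249.24 mm.
From the linear strain diagram with ε_cu = 0.003: ε_t = 0.003 (d − c)/c = 0.003 × (835 − 249.24)/249.24 = 0.00705.
Since ε_t ≥ 0.005, the section is tension-controlled.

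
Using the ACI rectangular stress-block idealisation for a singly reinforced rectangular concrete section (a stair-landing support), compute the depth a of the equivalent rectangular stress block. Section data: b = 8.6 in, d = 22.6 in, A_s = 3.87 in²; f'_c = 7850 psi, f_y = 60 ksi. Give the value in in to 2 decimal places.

a ≈ 4.05 in

T = A_s f_y = 3.87 × 60 = 232.2 kips.
a = T/(0.85 f'_c b) = 232.2/(0.85 × 7.85 × 8.6) = 4.05 in.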